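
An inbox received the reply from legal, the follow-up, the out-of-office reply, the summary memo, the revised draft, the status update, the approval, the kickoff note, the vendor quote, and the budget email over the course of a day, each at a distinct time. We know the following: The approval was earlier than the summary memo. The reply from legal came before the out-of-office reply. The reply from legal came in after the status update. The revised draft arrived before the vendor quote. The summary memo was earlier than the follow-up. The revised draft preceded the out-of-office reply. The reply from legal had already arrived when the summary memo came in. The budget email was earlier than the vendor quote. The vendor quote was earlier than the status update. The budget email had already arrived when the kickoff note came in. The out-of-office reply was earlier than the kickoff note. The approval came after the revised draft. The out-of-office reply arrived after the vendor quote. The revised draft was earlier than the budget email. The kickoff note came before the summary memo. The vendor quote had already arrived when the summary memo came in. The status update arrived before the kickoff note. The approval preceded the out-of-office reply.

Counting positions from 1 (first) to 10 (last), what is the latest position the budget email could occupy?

3

The budget email must come before the follow-up, the kickoff note, the out-of-office reply, the reply from legal, the status update, the summary memo, and the vendor quote — 7 messages forced after it.
Everything else can be placed before the budget email in some valid order, so the budget email can sit as late as position 10 − 7 = 3.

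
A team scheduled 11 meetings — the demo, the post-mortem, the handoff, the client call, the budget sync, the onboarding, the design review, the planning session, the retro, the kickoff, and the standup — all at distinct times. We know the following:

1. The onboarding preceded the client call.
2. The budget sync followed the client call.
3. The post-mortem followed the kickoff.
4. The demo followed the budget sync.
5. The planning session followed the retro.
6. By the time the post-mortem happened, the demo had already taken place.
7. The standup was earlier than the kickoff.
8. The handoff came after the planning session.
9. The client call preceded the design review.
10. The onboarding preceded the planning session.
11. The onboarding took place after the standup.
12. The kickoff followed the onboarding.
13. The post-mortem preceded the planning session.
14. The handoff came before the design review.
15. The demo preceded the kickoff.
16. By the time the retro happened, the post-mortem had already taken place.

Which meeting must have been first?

the standup

The standup has a chain of constraints placing it before every other meeting, so the standup must be first.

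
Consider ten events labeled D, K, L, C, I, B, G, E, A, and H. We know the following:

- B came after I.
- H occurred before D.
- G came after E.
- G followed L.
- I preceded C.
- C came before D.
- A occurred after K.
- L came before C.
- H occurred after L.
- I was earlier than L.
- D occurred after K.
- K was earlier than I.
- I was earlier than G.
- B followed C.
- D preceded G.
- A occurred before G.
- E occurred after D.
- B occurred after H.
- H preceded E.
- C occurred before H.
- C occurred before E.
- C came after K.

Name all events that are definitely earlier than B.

Directly stated before B: C, H, and I.
K reaches B via K → C → B.
L reaches B via L → H → B.

C, H, I, K, L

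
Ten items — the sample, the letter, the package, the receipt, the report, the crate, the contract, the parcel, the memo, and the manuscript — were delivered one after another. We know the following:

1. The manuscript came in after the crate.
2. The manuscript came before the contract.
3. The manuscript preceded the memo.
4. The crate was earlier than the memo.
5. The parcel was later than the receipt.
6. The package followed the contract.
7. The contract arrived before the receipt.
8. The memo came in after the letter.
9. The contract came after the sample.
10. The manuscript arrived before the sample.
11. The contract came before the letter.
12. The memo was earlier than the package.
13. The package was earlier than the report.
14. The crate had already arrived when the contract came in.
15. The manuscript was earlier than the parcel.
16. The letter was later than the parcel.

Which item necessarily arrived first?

The crate has a chain of constraints placing it before every other item, so the crate must be first.

the crate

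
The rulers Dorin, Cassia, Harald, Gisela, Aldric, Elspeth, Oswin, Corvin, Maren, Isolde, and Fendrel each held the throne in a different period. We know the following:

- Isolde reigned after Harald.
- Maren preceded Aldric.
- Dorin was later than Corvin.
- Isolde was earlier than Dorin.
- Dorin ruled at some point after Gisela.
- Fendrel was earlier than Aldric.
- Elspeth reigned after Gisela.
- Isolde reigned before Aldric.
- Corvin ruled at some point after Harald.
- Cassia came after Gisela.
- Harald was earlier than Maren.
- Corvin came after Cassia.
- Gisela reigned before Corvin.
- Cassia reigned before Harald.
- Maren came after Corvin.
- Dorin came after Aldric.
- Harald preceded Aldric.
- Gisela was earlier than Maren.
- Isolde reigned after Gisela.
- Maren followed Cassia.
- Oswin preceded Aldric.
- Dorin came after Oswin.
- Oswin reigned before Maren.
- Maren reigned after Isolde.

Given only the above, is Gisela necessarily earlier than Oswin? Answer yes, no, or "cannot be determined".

cannot be determined

No chain of stated constraints runs from Gisela to Oswin, and none runs from Oswin to Gisela either.
So the relative order of Gisela and Oswin is not fixed by the given facts.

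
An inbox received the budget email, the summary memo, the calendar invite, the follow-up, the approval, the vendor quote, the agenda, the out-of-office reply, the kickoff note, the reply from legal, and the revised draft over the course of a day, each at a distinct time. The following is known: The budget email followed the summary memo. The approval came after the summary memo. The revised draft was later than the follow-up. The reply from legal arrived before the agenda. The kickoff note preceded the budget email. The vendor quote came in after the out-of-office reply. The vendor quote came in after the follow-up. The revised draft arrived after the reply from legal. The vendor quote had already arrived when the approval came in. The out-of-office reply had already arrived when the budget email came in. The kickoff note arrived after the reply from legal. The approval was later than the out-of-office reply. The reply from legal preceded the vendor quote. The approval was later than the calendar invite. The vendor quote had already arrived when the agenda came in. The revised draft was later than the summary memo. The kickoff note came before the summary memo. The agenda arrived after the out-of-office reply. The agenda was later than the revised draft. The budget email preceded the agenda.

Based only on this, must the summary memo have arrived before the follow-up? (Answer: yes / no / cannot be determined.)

cannot be determined

No chain of stated constraints runs from the summary memo to the follow-up, and none runs from the follow-up to the summary memo either.
So the relative order of the summary memo and the follow-up is not fixed by the given facts.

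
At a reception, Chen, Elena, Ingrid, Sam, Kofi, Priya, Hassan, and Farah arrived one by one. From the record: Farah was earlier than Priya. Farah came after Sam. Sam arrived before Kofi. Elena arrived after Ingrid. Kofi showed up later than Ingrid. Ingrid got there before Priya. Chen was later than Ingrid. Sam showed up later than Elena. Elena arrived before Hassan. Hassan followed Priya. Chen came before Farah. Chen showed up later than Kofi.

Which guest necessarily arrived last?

Hassan

Every other guest has a chain of constraints placing them before Hassan, so Hassan is last.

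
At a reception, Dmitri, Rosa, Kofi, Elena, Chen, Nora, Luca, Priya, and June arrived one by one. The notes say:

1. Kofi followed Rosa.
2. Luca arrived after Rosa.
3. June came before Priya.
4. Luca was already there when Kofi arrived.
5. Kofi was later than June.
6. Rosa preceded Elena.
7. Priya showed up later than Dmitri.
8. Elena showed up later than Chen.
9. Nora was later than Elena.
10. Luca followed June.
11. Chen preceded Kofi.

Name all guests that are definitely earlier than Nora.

Directly stated before Nora: Elena.
Chen reaches Nora via Chen → Elena → Nora.
Rosa reaches Nora via Rosa → Elena → Nora.
No chain forces Luca (or any of the others) ahead of Nora.

Chen, Elena, Rosa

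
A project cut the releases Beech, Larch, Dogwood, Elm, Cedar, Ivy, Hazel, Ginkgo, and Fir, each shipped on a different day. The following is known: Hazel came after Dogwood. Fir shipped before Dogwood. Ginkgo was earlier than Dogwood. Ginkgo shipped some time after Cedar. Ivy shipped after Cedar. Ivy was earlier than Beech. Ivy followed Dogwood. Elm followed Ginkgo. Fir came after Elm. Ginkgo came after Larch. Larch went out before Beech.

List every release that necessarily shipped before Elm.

Directly stated before Elm: Ginkgo.
Cedar reaches Elm via Cedar → Ginkgo → Elm.
Larch reaches Elm via Larch → Ginkgo → Elm.
No chain forces Beech (or any of the others) ahead of Elm.

Cedar, Ginkgo, Larch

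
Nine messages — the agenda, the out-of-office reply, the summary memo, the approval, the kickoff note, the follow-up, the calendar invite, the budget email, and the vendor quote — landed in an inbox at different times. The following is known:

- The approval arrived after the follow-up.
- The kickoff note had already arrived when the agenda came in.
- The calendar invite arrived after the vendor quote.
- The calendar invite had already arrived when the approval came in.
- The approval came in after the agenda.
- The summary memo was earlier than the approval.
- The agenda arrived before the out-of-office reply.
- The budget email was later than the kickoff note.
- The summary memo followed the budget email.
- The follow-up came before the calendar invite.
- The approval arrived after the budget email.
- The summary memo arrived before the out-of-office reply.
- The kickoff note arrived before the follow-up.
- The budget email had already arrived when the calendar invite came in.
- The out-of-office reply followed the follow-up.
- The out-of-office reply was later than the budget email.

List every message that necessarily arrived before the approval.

Directly stated before the approval: the agenda, the budget email, the calendar invite, the follow-up, and the summary memo.
The kickoff note reaches the approval via the kickoff note → the budget email → the approval.
The vendor quote reaches the approval via the vendor quote → the calendar invite → the approval.

the agenda, the budget email, the calendar invite, the follow-up, the kickoff note, the summary memo, the vendor quote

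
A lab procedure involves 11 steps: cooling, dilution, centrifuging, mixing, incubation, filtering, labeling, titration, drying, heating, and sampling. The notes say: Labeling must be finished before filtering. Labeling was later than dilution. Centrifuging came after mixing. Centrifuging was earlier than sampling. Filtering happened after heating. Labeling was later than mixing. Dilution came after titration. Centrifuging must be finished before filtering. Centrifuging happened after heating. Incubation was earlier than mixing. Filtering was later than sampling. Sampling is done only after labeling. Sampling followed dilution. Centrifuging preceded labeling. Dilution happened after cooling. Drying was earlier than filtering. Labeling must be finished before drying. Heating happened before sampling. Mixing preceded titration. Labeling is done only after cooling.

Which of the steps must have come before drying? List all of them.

Directly stated before drying: labeling.
Centrifuging reaches drying via centrifuging → labeling → drying.
Cooling reaches drying via cooling → labeling → drying.
Dilution reaches drying via dilution → labeling → drying.
Likewise heating, incubation, mixing, and titration each reach drying by chaining the stated constraints.
No chain forces sampling (or any of the others) ahead of drying.

centrifuging, cooling, dilution, heating, incubation, labeling, mixing, titration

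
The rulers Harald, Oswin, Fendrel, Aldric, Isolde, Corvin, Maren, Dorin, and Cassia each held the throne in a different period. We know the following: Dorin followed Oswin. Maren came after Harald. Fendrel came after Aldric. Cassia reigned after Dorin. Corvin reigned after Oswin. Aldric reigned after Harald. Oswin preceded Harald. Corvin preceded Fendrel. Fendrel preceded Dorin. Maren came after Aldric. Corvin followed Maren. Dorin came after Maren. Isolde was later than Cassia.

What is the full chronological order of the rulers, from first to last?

Oswin, Harald, Aldric, Maren, Corvin, Fendrel, Dorin, Cassia, Isolde

The constraints fix every adjacent pair, so only one ordering works:
Oswin → Harald → Aldric → Maren → Corvin → Fendrel → Dorin → Cassia → Isolde.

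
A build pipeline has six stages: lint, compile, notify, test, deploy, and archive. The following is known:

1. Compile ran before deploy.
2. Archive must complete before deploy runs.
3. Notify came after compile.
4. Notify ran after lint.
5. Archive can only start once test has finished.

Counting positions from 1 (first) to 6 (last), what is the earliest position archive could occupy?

Test must come before archive — 1 forced predecessor.
Nothing else is forced ahead of archive, so its earliest slot is position 1 + 1 = 2.

2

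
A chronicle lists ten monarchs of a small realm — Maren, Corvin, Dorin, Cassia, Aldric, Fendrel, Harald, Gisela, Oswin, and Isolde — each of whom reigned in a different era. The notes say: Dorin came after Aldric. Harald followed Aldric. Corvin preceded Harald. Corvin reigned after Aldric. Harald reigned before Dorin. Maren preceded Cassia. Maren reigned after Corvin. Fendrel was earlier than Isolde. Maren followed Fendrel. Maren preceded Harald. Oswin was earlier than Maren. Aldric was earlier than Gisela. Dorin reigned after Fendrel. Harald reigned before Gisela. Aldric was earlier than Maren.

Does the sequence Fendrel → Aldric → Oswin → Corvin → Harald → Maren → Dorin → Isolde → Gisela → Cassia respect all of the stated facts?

The constraints require Maren before Harald, but in the proposed sequence Harald appears ahead of Maren. That one violation is enough.

no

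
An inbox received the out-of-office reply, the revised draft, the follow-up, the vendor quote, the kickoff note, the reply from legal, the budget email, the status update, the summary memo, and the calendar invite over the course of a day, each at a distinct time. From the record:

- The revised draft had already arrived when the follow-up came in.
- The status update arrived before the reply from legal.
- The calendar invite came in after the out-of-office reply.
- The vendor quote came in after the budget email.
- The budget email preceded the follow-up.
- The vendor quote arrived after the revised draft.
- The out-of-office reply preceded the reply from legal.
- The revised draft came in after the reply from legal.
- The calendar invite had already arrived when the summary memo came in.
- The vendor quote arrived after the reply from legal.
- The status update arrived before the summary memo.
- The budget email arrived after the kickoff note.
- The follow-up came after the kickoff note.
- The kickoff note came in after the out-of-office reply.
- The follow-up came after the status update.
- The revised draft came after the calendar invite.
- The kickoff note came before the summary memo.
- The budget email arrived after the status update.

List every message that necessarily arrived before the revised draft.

Directly stated before the revised draft: the calendar invite and the reply from legal.
The out-of-office reply reaches the revised draft via the out-of-office reply → the calendar invite → the revised draft.
The status update reaches the revised draft via the status update → the reply from legal → the revised draft.

the calendar invite, the out-of-office reply, the reply from legal, the status update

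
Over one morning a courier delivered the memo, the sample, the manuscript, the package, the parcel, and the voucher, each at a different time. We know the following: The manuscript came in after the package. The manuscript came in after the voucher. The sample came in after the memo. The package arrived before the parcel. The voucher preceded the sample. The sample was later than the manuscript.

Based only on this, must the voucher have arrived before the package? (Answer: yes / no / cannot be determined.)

cannot be determined

No chain of stated constraints runs from the voucher to the package, and none runs from the package to the voucher either.
So the relative order of the voucher and the package is not fixed by the given facts.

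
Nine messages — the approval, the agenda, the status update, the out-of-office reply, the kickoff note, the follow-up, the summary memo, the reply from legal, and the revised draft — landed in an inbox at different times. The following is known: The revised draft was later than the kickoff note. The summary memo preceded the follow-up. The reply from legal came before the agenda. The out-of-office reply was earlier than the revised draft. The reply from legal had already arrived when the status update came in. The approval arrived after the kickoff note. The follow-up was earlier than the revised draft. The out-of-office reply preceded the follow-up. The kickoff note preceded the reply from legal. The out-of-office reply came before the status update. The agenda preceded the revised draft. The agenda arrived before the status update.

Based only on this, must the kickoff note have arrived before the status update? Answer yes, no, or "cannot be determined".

yes

Chain the constraints: the kickoff note → the reply from legal → the status update. Each link is directly stated, so the kickoff note comes before the status update.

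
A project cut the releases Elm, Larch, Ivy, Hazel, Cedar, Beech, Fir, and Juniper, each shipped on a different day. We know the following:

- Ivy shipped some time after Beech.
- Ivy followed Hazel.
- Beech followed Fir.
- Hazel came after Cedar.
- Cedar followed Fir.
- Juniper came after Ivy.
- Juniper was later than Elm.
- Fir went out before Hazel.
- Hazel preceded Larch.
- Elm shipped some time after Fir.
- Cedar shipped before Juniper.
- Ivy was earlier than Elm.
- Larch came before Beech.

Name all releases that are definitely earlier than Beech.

Cedar, Fir, Hazel, Larch

Directly stated before Beech: Fir and Larch.
Cedar reaches Beech via Cedar → Hazel → Larch → Beech.
Hazel reaches Beech via Hazel → Larch → Beech.
No chain forces Juniper (or any of the others) ahead of Beech.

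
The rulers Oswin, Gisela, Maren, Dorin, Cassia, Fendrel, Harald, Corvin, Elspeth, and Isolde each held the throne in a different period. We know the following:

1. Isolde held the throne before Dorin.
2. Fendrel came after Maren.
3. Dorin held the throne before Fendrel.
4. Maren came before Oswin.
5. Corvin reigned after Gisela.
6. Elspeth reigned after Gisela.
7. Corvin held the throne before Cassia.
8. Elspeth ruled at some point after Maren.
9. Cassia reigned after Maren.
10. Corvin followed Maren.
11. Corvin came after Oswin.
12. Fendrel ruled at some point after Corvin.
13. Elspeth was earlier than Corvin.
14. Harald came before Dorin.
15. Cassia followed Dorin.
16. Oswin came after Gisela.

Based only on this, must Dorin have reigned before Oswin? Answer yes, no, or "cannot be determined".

No chain of stated constraints runs from Dorin to Oswin, and none runs from Oswin to Dorin either.
So the relative order of Dorin and Oswin is not fixed by the given facts.

cannot be determined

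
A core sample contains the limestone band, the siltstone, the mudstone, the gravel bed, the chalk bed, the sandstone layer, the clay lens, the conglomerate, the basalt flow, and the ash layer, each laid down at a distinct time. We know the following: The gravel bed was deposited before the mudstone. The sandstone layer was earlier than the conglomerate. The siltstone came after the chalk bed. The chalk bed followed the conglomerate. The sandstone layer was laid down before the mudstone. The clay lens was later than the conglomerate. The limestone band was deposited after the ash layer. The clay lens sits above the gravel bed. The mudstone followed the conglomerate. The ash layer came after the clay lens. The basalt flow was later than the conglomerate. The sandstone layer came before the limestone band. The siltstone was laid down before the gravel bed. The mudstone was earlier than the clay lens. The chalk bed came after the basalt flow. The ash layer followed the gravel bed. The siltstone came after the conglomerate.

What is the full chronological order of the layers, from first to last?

the sandstone layer, the conglomerate, the basalt flow, the chalk bed, the siltstone, the gravel bed, the mudstone, the clay lens, the ash layer, the limestone band

The constraints fix every adjacent pair, so only one ordering works:
the sandstone layer → the conglomerate → the basalt flow → the chalk bed → the siltstone → the gravel bed → the mudstone → the clay lens → the ash layer → the limestone band.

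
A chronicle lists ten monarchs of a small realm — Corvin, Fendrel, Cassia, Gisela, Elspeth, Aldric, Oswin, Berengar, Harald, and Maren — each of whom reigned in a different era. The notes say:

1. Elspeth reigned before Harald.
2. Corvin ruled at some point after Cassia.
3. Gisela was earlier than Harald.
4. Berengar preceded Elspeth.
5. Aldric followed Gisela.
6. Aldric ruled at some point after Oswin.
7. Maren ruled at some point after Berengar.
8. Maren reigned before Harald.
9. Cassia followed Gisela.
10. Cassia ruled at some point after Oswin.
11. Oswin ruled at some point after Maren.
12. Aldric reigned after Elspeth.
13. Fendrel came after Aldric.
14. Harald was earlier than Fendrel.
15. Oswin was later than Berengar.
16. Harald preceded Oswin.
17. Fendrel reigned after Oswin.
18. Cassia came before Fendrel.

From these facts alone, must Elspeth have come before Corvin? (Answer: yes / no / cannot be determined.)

yes

Chain the constraints: Elspeth → Harald → Oswin → Cassia → Corvin. Each link is directly stated, so Elspeth comes before Corvin.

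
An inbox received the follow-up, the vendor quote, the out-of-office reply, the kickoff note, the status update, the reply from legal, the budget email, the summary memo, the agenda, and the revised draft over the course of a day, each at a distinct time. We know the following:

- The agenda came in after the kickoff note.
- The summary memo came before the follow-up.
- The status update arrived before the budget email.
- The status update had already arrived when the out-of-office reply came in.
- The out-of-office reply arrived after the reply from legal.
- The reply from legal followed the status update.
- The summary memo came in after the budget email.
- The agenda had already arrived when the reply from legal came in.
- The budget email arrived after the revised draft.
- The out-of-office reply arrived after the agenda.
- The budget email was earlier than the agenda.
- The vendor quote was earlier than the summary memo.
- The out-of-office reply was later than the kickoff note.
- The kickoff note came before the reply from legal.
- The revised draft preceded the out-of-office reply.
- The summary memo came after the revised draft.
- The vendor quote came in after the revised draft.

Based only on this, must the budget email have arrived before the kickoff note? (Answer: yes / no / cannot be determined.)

cannot be determined

No chain of stated constraints runs from the budget email to the kickoff note, and none runs from the kickoff note to the budget email either.
So the relative order of the budget email and the kickoff note is not fixed by the given facts.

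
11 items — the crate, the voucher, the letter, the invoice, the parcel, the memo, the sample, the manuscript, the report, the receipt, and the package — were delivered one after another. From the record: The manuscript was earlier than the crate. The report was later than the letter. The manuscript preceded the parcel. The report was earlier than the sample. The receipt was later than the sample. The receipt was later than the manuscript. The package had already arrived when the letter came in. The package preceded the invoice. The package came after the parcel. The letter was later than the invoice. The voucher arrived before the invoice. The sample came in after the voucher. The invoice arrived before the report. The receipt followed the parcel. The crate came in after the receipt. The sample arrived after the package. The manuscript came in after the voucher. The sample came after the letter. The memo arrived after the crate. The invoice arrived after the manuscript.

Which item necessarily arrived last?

the memo

Every other item has a chain of constraints placing it before the memo, so the memo is last.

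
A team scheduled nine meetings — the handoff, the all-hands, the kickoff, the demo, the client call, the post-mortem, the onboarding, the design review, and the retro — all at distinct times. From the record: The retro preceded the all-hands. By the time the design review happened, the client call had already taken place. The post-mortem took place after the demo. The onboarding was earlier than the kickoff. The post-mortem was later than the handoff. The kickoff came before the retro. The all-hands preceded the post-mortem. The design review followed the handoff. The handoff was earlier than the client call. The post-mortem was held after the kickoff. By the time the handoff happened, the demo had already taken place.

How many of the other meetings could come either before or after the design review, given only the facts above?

5

Forced before the design review: the client call, the demo, and the handoff.
That leaves the all-hands, the kickoff, the onboarding, the post-mortem, and the retro with no forced order relative to the design review — 5.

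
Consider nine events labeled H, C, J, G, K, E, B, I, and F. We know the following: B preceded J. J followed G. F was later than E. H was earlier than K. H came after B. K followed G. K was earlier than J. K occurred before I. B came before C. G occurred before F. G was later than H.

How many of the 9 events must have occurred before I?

Directly stated before I: K.
B reaches I via B → H → K → I.
G reaches I via G → K → I.
H reaches I via H → K → I.
That's B, G, H, and K — 4 in all.

4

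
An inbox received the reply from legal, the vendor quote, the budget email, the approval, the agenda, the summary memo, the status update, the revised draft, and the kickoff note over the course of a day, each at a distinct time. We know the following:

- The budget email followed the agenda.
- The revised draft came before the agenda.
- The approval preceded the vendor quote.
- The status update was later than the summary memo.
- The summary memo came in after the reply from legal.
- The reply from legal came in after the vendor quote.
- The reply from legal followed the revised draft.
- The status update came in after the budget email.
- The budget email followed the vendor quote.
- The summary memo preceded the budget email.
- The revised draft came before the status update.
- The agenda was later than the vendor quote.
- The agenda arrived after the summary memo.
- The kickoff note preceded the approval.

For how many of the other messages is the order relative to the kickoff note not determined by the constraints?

1

Forced after the kickoff note: the agenda, the approval, the budget email, the reply from legal, the status update, the summary memo, and the vendor quote.
That leaves the revised draft with no forced order relative to the kickoff note — 1.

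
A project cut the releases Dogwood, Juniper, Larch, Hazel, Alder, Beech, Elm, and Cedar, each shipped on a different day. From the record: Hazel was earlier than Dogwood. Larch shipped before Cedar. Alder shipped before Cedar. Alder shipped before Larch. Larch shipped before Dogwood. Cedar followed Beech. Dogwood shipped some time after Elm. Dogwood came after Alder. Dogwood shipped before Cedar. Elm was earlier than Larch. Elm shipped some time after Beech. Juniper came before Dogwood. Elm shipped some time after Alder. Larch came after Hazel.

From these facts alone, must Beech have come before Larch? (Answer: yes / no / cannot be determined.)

yes

Chain the constraints: Beech → Elm → Larch. Each link is directly stated, so Beech comes before Larch.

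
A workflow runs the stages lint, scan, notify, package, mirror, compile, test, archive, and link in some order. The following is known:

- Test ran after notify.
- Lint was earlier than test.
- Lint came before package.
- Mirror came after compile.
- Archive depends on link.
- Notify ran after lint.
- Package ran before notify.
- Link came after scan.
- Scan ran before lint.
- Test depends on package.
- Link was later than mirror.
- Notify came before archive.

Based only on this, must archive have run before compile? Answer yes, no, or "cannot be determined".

Tracing the constraints gives compile → mirror → link → archive, so compile must come before archive.
That means archive cannot be before compile.

no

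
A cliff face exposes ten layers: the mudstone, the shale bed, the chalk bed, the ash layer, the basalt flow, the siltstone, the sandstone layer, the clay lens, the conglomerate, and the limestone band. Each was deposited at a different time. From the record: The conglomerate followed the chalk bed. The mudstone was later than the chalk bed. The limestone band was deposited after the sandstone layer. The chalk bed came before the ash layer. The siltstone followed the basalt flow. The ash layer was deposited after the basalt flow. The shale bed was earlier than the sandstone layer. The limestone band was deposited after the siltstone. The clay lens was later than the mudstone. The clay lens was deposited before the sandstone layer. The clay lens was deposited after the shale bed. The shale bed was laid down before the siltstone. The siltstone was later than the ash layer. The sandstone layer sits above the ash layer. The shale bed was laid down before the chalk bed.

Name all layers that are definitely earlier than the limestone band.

Directly stated before the limestone band: the sandstone layer and the siltstone.
The ash layer reaches the limestone band via the ash layer → the siltstone → the limestone band.
The basalt flow reaches the limestone band via the basalt flow → the siltstone → the limestone band.
The chalk bed reaches the limestone band via the chalk bed → the ash layer → the siltstone → the limestone band.
Likewise the clay lens, the mudstone, and the shale bed each reach the limestone band by chaining the stated constraints.

the ash layer, the basalt flow, the chalk bed, the clay lens, the mudstone, the sandstone layer, the shale bed, the siltstone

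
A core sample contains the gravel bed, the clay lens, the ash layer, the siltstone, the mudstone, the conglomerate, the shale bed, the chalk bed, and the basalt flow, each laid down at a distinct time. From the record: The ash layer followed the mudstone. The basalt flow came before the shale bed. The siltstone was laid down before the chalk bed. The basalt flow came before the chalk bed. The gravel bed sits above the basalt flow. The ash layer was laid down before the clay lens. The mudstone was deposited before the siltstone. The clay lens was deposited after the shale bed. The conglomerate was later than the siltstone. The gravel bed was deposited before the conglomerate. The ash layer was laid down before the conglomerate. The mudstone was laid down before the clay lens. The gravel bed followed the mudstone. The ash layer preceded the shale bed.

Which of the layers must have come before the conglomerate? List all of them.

Directly stated before the conglomerate: the ash layer, the gravel bed, and the siltstone.
The basalt flow reaches the conglomerate via the basalt flow → the gravel bed → the conglomerate.
The mudstone reaches the conglomerate via the mudstone → the gravel bed → the conglomerate.
No chain forces the clay lens (or any of the others) ahead of the conglomerate.

the ash layer, the basalt flow, the gravel bed, the mudstone, the siltstone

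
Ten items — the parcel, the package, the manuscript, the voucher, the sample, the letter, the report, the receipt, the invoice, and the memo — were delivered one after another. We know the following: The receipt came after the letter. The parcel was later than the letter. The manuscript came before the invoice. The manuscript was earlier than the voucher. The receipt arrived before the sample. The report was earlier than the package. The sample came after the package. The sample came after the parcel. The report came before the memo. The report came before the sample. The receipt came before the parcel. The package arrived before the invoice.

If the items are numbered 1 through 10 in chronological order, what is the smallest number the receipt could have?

The letter must come before the receipt — 1 forced predecessor.
Nothing else is forced ahead of the receipt, so its earliest slot is position 1 + 1 = 2.

2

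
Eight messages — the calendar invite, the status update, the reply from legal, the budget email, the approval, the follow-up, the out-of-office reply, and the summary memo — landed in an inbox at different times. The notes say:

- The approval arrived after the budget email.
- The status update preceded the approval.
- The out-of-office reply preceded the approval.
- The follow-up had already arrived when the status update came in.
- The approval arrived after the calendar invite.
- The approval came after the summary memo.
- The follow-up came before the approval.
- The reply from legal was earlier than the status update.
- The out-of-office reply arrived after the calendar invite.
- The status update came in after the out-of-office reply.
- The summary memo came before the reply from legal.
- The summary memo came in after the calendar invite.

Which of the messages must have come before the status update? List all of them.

the calendar invite, the follow-up, the out-of-office reply, the reply from legal, the summary memo

Directly stated before the status update: the follow-up, the out-of-office reply, and the reply from legal.
The calendar invite reaches the status update via the calendar invite → the out-of-office reply → the status update.
The summary memo reaches the status update via the summary memo → the reply from legal → the status update.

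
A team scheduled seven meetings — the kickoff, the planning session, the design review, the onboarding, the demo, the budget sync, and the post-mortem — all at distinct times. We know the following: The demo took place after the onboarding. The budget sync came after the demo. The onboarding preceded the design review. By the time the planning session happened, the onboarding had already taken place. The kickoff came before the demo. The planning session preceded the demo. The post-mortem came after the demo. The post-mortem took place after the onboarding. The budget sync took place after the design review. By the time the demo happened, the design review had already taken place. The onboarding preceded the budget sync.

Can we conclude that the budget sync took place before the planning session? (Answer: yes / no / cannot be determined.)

no

Tracing the constraints gives the planning session → the demo → the budget sync, so the planning session must come before the budget sync.
That means the budget sync cannot be before the planning session.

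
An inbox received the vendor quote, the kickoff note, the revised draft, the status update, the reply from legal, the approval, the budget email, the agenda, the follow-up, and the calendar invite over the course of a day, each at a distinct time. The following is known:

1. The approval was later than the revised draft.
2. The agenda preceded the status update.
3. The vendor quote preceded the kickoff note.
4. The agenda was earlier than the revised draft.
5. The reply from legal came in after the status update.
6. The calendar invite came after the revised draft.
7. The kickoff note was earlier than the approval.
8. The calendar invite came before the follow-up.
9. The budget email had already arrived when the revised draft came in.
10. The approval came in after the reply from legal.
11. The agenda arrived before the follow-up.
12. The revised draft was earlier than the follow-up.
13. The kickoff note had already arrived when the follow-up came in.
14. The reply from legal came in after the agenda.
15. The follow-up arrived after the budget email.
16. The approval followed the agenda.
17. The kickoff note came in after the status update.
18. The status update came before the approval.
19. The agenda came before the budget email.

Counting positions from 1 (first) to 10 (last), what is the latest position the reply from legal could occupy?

The reply from legal must come before the approval — 1 message forced after it.
Everything else can be placed before the reply from legal in some valid order, so the reply from legal can sit as late as position 10 − 1 = 9.

9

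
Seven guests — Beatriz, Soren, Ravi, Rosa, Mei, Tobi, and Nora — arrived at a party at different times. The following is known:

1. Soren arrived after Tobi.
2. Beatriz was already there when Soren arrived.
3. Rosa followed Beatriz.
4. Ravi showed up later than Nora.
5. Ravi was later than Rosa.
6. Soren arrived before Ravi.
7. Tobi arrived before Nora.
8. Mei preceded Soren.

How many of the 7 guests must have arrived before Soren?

Directly stated before Soren: Beatriz, Mei, and Tobi.
No chain forces Nora (or any of the others) ahead of Soren.
That's Beatriz, Mei, and Tobi — 3 in all.

3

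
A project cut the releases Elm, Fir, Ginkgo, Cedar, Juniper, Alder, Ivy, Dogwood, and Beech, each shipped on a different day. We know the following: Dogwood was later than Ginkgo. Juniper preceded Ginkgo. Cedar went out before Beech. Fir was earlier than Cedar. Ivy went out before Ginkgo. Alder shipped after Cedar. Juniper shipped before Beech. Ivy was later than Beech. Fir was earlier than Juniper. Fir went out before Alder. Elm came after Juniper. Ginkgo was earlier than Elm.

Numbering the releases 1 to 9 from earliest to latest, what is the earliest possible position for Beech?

Cedar, Fir, and Juniper must all come before Beech — 3 forced predecessors.
Nothing else is forced ahead of Beech, so its earliest slot is position 3 + 1 = 4.

4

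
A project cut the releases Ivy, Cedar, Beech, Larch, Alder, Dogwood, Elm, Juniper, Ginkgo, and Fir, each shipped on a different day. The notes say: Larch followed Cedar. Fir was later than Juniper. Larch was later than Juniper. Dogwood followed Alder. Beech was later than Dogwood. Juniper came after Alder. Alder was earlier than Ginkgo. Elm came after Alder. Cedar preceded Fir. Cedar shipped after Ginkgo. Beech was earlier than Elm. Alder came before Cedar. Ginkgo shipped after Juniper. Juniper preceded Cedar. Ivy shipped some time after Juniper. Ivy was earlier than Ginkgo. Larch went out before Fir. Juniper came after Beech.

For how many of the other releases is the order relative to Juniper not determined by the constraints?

Forced before Juniper: Alder, Beech, and Dogwood; forced after Juniper: Cedar, Fir, Ginkgo, Ivy, and Larch.
That leaves Elm with no forced order relative to Juniper — 1.

1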